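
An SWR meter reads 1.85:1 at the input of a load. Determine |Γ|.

|Γ| ≈ 0.298

|Γ| = (S − 1)/(S + 1) = (1.85 − 1)/(1.85 + 1) = 0.85/2.85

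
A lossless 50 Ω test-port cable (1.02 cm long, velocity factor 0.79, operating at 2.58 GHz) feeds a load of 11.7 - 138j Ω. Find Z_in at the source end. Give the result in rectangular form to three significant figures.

Z_in ≈ 1.81 − j29.1 Ω

λ = v/f = 0.79·c / 2.58 GHz = 0.0919 m
βl = 2π·l/λ = 2π × 0.111 = 40°
tan(βl) = tan(40°) = 0.838
Z_in = Z_0·(Z_L + jZ_0·tanβl)/(Z_0 + jZ_L·tanβl)
     = 50·(11.7 − j96.1)/(166 + j9.81)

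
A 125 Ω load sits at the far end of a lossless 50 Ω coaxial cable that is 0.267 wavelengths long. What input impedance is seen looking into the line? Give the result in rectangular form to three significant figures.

Z_in ≈ 20.2 + j4.5 Ω

βl = 2π × 0.267 = 96.1°
tan(βl) = tan(96.1°) = -9.33
Z_in = Z_0·(Z_L + jZ_0·tanβl)/(Z_0 + jZ_L·tanβl)
     = 50·(125 − j466)/(50 − j1170)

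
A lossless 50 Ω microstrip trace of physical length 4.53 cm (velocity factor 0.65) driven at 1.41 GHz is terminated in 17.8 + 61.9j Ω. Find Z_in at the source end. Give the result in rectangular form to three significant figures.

λ = v/f = 0.65·c / 1.41 GHz = 0.138 m
βl = 2π·l/λ = 2π × 0.328 = 118°
tan(βl) = tan(118°) = -1.89
Z_in = Z_0·(Z_L + jZ_0·tanβl)/(Z_0 + jZ_L·tanβl)
     = 50·(17.8 − j32.5)/(167 − j33.6)

Z_in ≈ 7.01 − j8.32 Ω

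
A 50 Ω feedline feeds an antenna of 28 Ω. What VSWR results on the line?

For a purely resistive load, VSWR = R_L/Z_0 or Z_0/R_L (whichever > 1) = 50/28

VSWR ≈ 1.79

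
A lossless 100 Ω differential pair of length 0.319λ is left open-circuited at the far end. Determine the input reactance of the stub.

X_in ≈ 46.3 Ω (inductive)

βl = 2π × 0.319 = 115°
tan(βl) = -2.16
For an open-circuited stub, Z_in = −jZ_0·cot(βl) = −jZ_0/tan(βl)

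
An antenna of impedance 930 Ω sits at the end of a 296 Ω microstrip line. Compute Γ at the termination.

Γ = (Z_L − Z_0)/(Z_L + Z_0) = (930 − 296)/(930 + 296) = 634/1226

Γ = 0.517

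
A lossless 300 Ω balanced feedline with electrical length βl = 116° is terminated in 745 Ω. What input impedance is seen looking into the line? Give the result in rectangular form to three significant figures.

tan(βl) = tan(116°) = -2.05
Z_in = Z_0·(Z_L + jZ_0·tanβl)/(Z_0 + jZ_L·tanβl)
     = 300·(745 − j615)/(300 − j1530)

Z_in ≈ 144 + j118 Ω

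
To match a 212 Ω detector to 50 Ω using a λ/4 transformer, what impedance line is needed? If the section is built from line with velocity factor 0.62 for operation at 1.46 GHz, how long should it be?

Z_qwt ≈ 103 Ω; length ≈ 3.18 cm

Z_qwt = √(Z_0·R_L) = √(50 × 212) = √10600
λ = 0.62·c/f = 0.127 m, so l = λ/4 = 0.0318 m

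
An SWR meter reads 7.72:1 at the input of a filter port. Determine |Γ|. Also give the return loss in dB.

|Γ| = (S − 1)/(S + 1) = (7.72 − 1)/(7.72 + 1) = 6.72/8.72
RL = −20·log₁₀|Γ| = −20·log₁₀(0.771)

|Γ| ≈ 0.771; return loss ≈ 2.26 dB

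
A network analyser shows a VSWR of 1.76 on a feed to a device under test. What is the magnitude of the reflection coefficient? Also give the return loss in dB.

|Γ| ≈ 0.275; return loss ≈ 11.2 dB

|Γ| = (S − 1)/(S + 1) = (1.76 − 1)/(1.76 + 1) = 0.76/2.76
RL = −20·log₁₀|Γ| = −20·log₁₀(0.275)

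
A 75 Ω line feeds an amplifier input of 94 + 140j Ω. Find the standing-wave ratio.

VSWR ≈ 4.61

Γ = (Z_L − Z_0)/(Z_L + Z_0) = (19 + j140)/(169 + j140)
|Γ| = 141/219 = 0.644
VSWR = (1 + |Γ|)/(1 − |Γ|) = 1.64/0.356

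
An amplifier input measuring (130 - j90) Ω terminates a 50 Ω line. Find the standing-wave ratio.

VSWR ≈ 3.98

Γ = (Z_L − Z_0)/(Z_L + Z_0) = (80 − j90)/(180 − j90)
|Γ| = 120/201 = 0.598
VSWR = (1 + |Γ|)/(1 − |Γ|) = 1.6/0.402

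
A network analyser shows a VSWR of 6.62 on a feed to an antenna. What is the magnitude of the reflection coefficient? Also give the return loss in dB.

|Γ| = (S − 1)/(S + 1) = (6.62 − 1)/(6.62 + 1) = 5.62/7.62
RL = −20·log₁₀|Γ| = −20·log₁₀(0.738)

|Γ| ≈ 0.738; return loss ≈ 2.64 dB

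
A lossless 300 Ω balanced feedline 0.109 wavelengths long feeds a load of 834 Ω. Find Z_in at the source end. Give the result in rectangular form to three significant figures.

Z_in ≈ 226 − j268 Ω

βl = 2π × 0.109 = 39.2°
tan(βl) = tan(39.2°) = 0.817
Z_in = Z_0·(Z_L + jZ_0·tanβl)/(Z_0 + jZ_L·tanβl)
     = 300·(834 + j245)/(300 + j681)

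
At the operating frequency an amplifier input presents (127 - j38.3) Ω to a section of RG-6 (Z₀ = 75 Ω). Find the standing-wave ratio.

Γ = (Z_L − Z_0)/(Z_L + Z_0) = (52 − j38.3)/(202 − j38.3)
|Γ| = 64.6/206 = 0.314
VSWR = (1 + |Γ|)/(1 − |Γ|) = 1.31/0.686

VSWR ≈ 1.92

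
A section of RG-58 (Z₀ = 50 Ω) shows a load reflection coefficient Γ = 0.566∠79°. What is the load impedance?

Z_L = Z_0·(1 + Γ)/(1 − Γ) = 50·(1.11 + j0.556)/(0.892 − j0.556)

Z_L ≈ 30.8 + j50.3 Ω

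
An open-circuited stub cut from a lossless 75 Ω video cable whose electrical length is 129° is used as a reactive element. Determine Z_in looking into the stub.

tan(βl) = -1.23
For an open-circuited stub, Z_in = −jZ_0·cot(βl) = −jZ_0/tan(βl)

Z_in ≈ +j60.7 Ω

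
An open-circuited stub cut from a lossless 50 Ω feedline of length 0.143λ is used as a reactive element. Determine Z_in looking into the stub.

Z_in ≈ −j39.8 Ω

βl = 2π × 0.143 = 51.5°
tan(βl) = 1.26
For an open-circuited stub, Z_in = −jZ_0·cot(βl) = −jZ_0/tan(βl)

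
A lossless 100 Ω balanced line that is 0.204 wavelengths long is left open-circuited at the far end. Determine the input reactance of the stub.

βl = 2π × 0.204 = 73.4°
tan(βl) = 3.36
For an open-circuited stub, Z_in = −jZ_0·cot(βl) = −jZ_0/tan(βl)

X_in ≈ -29.7 Ω (capacitive)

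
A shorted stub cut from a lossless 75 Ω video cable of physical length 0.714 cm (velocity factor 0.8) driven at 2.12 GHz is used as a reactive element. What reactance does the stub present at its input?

X_in ≈ 31.4 Ω (inductive)

λ = v/f = 0.8·c / 2.12 GHz = 0.113 m
βl = 2π·l/λ = 2π × 0.0631 = 22.7°
tan(βl) = 0.418
For a shorted stub, Z_in = jZ_0·tan(βl)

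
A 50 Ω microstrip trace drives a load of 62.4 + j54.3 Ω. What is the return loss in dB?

RL ≈ 7.01 dB

Γ = (12.4 + j54.3)/(112.4 + j54.3), |Γ| = 0.446
RL = −20·log₁₀|Γ| = −20·log₁₀(0.446)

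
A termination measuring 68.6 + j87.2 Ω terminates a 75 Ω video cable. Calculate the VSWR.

Γ = (Z_L − Z_0)/(Z_L + Z_0) = (-6.4 + j87.2)/(143.6 + j87.2)
|Γ| = 87.4/168 = 0.52
VSWR = (1 + |Γ|)/(1 − |Γ|) = 1.52/0.48

VSWR ≈ 3.17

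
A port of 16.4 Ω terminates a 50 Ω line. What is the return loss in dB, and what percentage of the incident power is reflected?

RL ≈ 5.92 dB; 25.6% of incident power reflected

Γ = (16.4 − 50)/(16.4 + 50) = -0.506
RL = −20·log₁₀(0.506) = 5.92 dB
P_refl/P_inc = |Γ|² = 0.256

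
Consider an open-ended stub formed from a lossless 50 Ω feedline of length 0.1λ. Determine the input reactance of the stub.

X_in ≈ -68.8 Ω (capacitive)

βl = 2π × 0.1 = 36°
tan(βl) = 0.727
For an open-ended stub, Z_in = −jZ_0·cot(βl) = −jZ_0/tan(βl)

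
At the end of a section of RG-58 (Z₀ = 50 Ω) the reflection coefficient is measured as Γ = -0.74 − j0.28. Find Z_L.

Z_L = Z_0·(1 + Γ)/(1 − Γ) = 50·(0.26 − j0.28)/(1.74 + j0.28)

Z_L ≈ 6.02 − j9.01 Ω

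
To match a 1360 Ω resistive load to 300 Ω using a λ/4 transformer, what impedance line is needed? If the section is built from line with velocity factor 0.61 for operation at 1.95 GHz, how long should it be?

Z_qwt = √(Z_0·R_L) = √(300 × 1360) = √408000
λ = 0.61·c/f = 0.0938 m, so l = λ/4 = 0.0235 m

Z_qwt ≈ 639 Ω; length ≈ 2.35 cm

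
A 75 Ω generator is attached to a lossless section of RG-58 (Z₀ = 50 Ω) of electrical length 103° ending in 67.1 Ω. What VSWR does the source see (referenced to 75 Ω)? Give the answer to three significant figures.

VSWR ≈ 1.98

tan(βl) = -4.33
Z_in = Z_0·(Z_L + jZ_0·tanβl)/(Z_0 + jZ_L·tanβl) = 38.1 + j4.99 Ω
Γ_s = (Z_in − Z_s)/(Z_in + Z_s) = (-36.9 + j4.99)/(113 + j4.99), |Γ_s| = 0.329
VSWR = (1 + |Γ_s|)/(1 − |Γ_s|)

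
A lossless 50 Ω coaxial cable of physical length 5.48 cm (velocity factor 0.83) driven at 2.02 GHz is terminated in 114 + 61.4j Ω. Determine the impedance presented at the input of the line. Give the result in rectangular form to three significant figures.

Z_in ≈ 46.5 + j56.5 Ω

λ = v/f = 0.83·c / 2.02 GHz = 0.123 m
βl = 2π·l/λ = 2π × 0.445 = 160°
tan(βl) = tan(160°) = -0.363
Z_in = Z_0·(Z_L + jZ_0·tanβl)/(Z_0 + jZ_L·tanβl)
     = 50·(114 + j43.2)/(72.3 − j41.4)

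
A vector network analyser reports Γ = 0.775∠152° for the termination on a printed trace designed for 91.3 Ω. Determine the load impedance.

Z_L ≈ 12.3 + j22.4 Ω

Z_L = Z_0·(1 + Γ)/(1 − Γ) = 91.3·(0.316 + j0.364)/(1.68 − j0.364)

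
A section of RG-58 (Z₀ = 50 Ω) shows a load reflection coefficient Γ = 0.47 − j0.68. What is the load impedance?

Z_L = Z_0·(1 + Γ)/(1 − Γ) = 50·(1.47 − j0.68)/(0.53 + j0.68)

Z_L ≈ 21.3 − j91.5 Ω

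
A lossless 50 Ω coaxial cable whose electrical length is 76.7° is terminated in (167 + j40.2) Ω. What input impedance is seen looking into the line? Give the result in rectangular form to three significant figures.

tan(βl) = tan(76.7°) = 4.23
Z_in = Z_0·(Z_L + jZ_0·tanβl)/(Z_0 + jZ_L·tanβl)
     = 50·(167 + j252)/(-120 + j706)

Z_in ≈ 15.4 − j14.4 Ω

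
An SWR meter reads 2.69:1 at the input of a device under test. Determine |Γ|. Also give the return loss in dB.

|Γ| ≈ 0.458; return loss ≈ 6.78 dB

|Γ| = (S − 1)/(S + 1) = (2.69 − 1)/(2.69 + 1) = 1.69/3.69
RL = −20·log₁₀|Γ| = −20·log₁₀(0.458)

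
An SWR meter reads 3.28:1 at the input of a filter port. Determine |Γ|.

|Γ| = (S − 1)/(S + 1) = (3.28 − 1)/(3.28 + 1) = 2.28/4.28

|Γ| ≈ 0.533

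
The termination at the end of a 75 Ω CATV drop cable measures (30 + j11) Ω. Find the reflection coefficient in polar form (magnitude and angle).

Γ = (Z_L − Z_0)/(Z_L + Z_0) = (-45 + j11)/(105 + j11)
|Γ| = 46.3/106 = 0.439

Γ ≈ 0.439 ∠ 160°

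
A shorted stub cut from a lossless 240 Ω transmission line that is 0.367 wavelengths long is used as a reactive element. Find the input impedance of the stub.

Z_in ≈ −j265 Ω

βl = 2π × 0.367 = 132°
tan(βl) = -1.11
For a shorted stub, Z_in = jZ_0·tan(βl)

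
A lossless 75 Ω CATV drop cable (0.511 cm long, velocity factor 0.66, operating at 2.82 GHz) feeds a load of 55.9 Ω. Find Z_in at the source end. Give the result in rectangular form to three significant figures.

Z_in ≈ 61.2 + j14.5 Ω

λ = v/f = 0.66·c / 2.82 GHz = 0.0702 m
βl = 2π·l/λ = 2π × 0.0728 = 26.2°
tan(βl) = tan(26.2°) = 0.492
Z_in = Z_0·(Z_L + jZ_0·tanβl)/(Z_0 + jZ_L·tanβl)
     = 75·(55.9 + j36.9)/(75 + j27.5)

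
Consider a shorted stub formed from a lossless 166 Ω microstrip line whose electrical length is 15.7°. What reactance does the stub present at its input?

X_in ≈ 46.7 Ω (inductive)

tan(βl) = 0.281
For a shorted stub, Z_in = jZ_0·tan(βl)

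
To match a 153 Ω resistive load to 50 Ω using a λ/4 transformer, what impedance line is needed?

Z_qwt = √(Z_0·R_L) = √(50 × 153) = √7650

Z_qwt ≈ 87.5 Ω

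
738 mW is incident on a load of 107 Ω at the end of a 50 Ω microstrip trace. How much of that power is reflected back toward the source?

P_reflected ≈ 97.3 mW

Γ = (107 − 50)/(107 + 50) = 0.363
|Γ|² = 0.132
P_refl = |Γ|²·P_inc = 97.3 mW, P_del = (1 − |Γ|²)·P_inc = 641 mW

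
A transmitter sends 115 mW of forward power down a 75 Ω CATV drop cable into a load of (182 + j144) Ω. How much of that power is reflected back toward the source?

P_reflected ≈ 42.6 mW

|Γ| = |(107 + j144)/(257 + j144)| = 0.609
|Γ|² = 0.371
P_refl = |Γ|²·P_inc = 42.6 mW, P_del = (1 − |Γ|²)·P_inc = 72.4 mW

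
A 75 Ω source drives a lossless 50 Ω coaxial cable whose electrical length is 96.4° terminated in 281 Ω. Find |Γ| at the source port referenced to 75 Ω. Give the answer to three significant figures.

|Γ| ≈ 0.787

tan(βl) = -8.92
Z_in = Z_0·(Z_L + jZ_0·tanβl)/(Z_0 + jZ_L·tanβl) = 9.01 + j5.43 Ω
Γ_s = (Z_in − Z_s)/(Z_in + Z_s) = (-66 + j5.43)/(84 + j5.43), |Γ_s| = 0.787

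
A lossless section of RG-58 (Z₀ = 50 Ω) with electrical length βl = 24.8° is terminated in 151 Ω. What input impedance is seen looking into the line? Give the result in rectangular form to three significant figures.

tan(βl) = tan(24.8°) = 0.462
Z_in = Z_0·(Z_L + jZ_0·tanβl)/(Z_0 + jZ_L·tanβl)
     = 50·(151 + j23.1)/(50 + j69.8)

Z_in ≈ 62.2 − j63.7 Ω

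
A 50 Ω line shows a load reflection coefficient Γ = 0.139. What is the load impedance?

Z_L ≈ 66.1 Ω

Z_L = Z_0·(1 + Γ)/(1 − Γ) = 50·(1.14)/(0.861)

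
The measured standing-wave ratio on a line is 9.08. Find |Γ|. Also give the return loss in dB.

|Γ| = (S − 1)/(S + 1) = (9.08 − 1)/(9.08 + 1) = 8.08/10.1
RL = −20·log₁₀|Γ| = −20·log₁₀(0.802)

|Γ| ≈ 0.802; return loss ≈ 1.92 dB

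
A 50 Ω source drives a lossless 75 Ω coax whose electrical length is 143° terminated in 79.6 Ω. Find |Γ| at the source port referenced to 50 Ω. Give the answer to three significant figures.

tan(βl) = -0.754
Z_in = Z_0·(Z_L + jZ_0·tanβl)/(Z_0 + jZ_L·tanβl) = 76.1 + j4.36 Ω
Γ_s = (Z_in − Z_s)/(Z_in + Z_s) = (26.1 + j4.36)/(126 + j4.36), |Γ_s| = 0.21

|Γ| ≈ 0.21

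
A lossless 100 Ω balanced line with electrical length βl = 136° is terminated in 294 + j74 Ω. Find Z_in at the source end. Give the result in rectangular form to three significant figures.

Z_in ≈ 51.6 + j72.4 Ω

tan(βl) = tan(136°) = -0.966
Z_in = Z_0·(Z_L + jZ_0·tanβl)/(Z_0 + jZ_L·tanβl)
     = 100·(294 − j22.6)/(171 − j284)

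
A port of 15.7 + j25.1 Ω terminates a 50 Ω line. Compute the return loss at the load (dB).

RL ≈ 4.37 dB

Γ = (-34.3 + j25.1)/(65.7 + j25.1), |Γ| = 0.604
RL = −20·log₁₀|Γ| = −20·log₁₀(0.604)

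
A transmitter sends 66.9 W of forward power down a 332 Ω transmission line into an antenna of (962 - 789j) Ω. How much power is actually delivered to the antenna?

|Γ| = |(630 − j789)/(1294 − j789)| = 0.666
|Γ|² = 0.444
P_refl = |Γ|²·P_inc = 29.7 W, P_del = (1 − |Γ|²)·P_inc = 37.2 W

P_delivered ≈ 37.2 W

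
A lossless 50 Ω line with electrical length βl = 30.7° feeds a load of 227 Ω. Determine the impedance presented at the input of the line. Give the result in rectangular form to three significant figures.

tan(βl) = tan(30.7°) = 0.594
Z_in = Z_0·(Z_L + jZ_0·tanβl)/(Z_0 + jZ_L·tanβl)
     = 50·(227 + j29.7)/(50 + j135)

Z_in ≈ 37.1 − j70.4 Ω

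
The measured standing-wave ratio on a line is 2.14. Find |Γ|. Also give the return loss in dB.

|Γ| ≈ 0.363; return loss ≈ 8.8 dB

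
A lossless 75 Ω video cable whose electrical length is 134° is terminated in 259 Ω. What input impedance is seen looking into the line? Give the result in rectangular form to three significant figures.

tan(βl) = tan(134°) = -1.04
Z_in = Z_0·(Z_L + jZ_0·tanβl)/(Z_0 + jZ_L·tanβl)
     = 75·(259 − j77.7)/(75 − j268)

Z_in ≈ 38.9 + j61.5 Ω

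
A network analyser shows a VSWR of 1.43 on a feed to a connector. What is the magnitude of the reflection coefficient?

|Γ| = (S − 1)/(S + 1) = (1.43 − 1)/(1.43 + 1) = 0.43/2.43

|Γ| ≈ 0.177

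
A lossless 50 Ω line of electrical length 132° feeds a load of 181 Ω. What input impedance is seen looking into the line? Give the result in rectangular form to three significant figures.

Z_in ≈ 23.6 + j39.2 Ω

tan(βl) = tan(132°) = -1.11
Z_in = Z_0·(Z_L + jZ_0·tanβl)/(Z_0 + jZ_L·tanβl)
     = 50·(181 − j55.5)/(50 − j201)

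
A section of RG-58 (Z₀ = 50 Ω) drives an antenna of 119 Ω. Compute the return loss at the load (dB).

RL ≈ 7.78 dB

Γ = (119 − 50)/(119 + 50) = 0.408
RL = −20·log₁₀|Γ| = −20·log₁₀(0.408)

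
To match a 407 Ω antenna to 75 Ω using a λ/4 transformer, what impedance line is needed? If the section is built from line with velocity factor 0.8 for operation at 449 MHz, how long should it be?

Z_qwt = √(Z_0·R_L) = √(75 × 407) = √30520
λ = 0.8·c/f = 0.535 m, so l = λ/4 = 0.134 m

Z_qwt ≈ 175 Ω; length ≈ 13.4 cm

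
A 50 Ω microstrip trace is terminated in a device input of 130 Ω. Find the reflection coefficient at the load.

Γ = 0.444

Γ = (Z_L − Z_0)/(Z_L + Z_0) = (130 − 50)/(130 + 50) = 80/180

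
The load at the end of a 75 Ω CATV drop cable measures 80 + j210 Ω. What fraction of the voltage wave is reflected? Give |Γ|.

Γ = (Z_L − Z_0)/(Z_L + Z_0) = (5 + j210)/(155 + j210)
|Γ| = 210/261

|Γ| ≈ 0.805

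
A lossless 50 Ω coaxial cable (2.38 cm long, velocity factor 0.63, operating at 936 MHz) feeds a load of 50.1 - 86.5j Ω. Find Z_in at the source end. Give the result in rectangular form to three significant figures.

λ = v/f = 0.63·c / 936 MHz = 0.202 m
βl = 2π·l/λ = 2π × 0.118 = 42.4°
tan(βl) = tan(42.4°) = 0.914
Z_in = Z_0·(Z_L + jZ_0·tanβl)/(Z_0 + jZ_L·tanβl)
     = 50·(50.1 − j40.8)/(129 + j45.8)

Z_in ≈ 12.3 − j20.2 Ω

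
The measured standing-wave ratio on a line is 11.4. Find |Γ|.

|Γ| ≈ 0.839

|Γ| = (S − 1)/(S + 1) = (11.4 − 1)/(11.4 + 1) = 10.4/12.4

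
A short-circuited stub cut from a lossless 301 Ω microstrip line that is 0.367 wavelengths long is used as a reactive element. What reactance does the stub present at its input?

X_in ≈ -333 Ω (capacitive)

βl = 2π × 0.367 = 132°
tan(βl) = -1.11
For a short-circuited stub, Z_in = jZ_0·tan(βl)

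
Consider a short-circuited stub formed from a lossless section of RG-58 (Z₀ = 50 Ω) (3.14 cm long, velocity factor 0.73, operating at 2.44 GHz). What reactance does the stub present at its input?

X_in ≈ -69 Ω (capacitive)

λ = v/f = 0.73·c / 2.44 GHz = 0.0898 m
βl = 2π·l/λ = 2π × 0.35 = 126°
tan(βl) = -1.38
For a short-circuited stub, Z_in = jZ_0·tan(βl)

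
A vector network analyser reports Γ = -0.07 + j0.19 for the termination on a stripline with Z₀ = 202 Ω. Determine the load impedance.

Z_L ≈ 164 + j65 Ω

Z_L = Z_0·(1 + Γ)/(1 − Γ) = 202·(0.93 + j0.19)/(1.07 − j0.19)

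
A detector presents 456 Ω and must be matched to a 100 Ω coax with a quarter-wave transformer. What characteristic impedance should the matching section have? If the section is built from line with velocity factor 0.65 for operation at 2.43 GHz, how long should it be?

Z_qwt ≈ 214 Ω; length ≈ 2.01 cm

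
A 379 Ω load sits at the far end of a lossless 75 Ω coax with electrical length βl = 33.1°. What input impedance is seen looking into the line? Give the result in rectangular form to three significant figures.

tan(βl) = tan(33.1°) = 0.652
Z_in = Z_0·(Z_L + jZ_0·tanβl)/(Z_0 + jZ_L·tanβl)
     = 75·(379 + j48.9)/(75 + j247)

Z_in ≈ 45.6 − j101 Ω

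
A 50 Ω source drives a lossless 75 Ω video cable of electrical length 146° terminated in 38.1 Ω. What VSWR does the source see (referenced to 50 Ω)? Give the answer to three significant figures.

tan(βl) = -0.675
Z_in = Z_0·(Z_L + jZ_0·tanβl)/(Z_0 + jZ_L·tanβl) = 49.6 − j33.6 Ω
Γ_s = (Z_in − Z_s)/(Z_in + Z_s) = (-0.391 − j33.6)/(99.6 − j33.6), |Γ_s| = 0.32
VSWR = (1 + |Γ_s|)/(1 − |Γ_s|)

VSWR ≈ 1.94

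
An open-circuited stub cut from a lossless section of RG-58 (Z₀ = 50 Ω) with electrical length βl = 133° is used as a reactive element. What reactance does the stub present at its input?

tan(βl) = -1.07
For an open-circuited stub, Z_in = −jZ_0·cot(βl) = −jZ_0/tan(βl)

X_in ≈ 46.6 Ω (inductive)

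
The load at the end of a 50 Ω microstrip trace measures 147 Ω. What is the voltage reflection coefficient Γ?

Γ = (Z_L − Z_0)/(Z_L + Z_0) = (147 − 50)/(147 + 50) = 97/197

Γ = 0.492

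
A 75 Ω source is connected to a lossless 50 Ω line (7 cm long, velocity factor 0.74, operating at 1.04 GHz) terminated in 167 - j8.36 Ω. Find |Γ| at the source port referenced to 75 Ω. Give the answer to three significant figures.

λ = v/f = 0.74·c / 1.04 GHz = 0.213 m
βl = 2π·l/λ = 2π × 0.328 = 118°
tan(βl) = -1.88
Z_in = Z_0·(Z_L + jZ_0·tanβl)/(Z_0 + jZ_L·tanβl) = 19 + j24.6 Ω
Γ_s = (Z_in − Z_s)/(Z_in + Z_s) = (-56 + j24.6)/(94 + j24.6), |Γ_s| = 0.63

|Γ| ≈ 0.63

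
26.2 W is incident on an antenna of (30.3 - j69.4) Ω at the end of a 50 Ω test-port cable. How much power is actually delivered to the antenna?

P_delivered ≈ 14.1 W

|Γ| = |(-19.7 − j69.4)/(80.3 − j69.4)| = 0.68
|Γ|² = 0.462
P_refl = |Γ|²·P_inc = 12.1 W, P_del = (1 − |Γ|²)·P_inc = 14.1 W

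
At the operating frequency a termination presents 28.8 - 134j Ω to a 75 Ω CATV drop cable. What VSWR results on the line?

VSWR ≈ 11.2

Γ = (Z_L − Z_0)/(Z_L + Z_0) = (-46.2 − j134)/(103.8 − j134)
|Γ| = 142/170 = 0.836
VSWR = (1 + |Γ|)/(1 − |Γ|) = 1.84/0.164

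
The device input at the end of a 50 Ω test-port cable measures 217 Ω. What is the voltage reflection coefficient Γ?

Γ = (Z_L − Z_0)/(Z_L + Z_0) = (217 − 50)/(217 + 50) = 167/267

Γ = 0.625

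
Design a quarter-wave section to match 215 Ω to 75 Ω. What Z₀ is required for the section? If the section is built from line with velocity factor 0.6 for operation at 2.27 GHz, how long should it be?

Z_qwt = √(Z_0·R_L) = √(75 × 215) = √16120
λ = 0.6·c/f = 0.0793 m, so l = λ/4 = 0.0198 m

Z_qwt ≈ 127 Ω; length ≈ 1.98 cm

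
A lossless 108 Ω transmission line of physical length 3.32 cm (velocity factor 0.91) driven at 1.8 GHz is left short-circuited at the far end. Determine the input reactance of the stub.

λ = v/f = 0.91·c / 1.8 GHz = 0.152 m
βl = 2π·l/λ = 2π × 0.219 = 78.8°
tan(βl) = 5.05
For a short-circuited stub, Z_in = jZ_0·tan(βl)

X_in ≈ 546 Ω (inductive)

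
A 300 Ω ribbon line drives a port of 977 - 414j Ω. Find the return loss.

RL ≈ 4.57 dB

Γ = (677 − j414)/(1277 − j414), |Γ| = 0.591
RL = −20·log₁₀|Γ| = −20·log₁₀(0.591)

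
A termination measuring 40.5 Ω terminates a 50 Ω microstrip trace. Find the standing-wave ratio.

Γ = (40.5 − 50)/(40.5 + 50) = -0.105
VSWR = (1 + 0.105)/(1 − 0.105)

VSWR ≈ 1.23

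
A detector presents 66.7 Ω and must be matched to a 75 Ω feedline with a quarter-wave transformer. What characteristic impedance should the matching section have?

Z_qwt = √(Z_0·R_L) = √(75 × 66.7) = √5002

Z_qwt ≈ 70.7 Ω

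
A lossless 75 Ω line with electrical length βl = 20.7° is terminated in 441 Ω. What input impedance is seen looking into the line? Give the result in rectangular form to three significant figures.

Z_in ≈ 84.9 − j160 Ω

tan(βl) = tan(20.7°) = 0.378
Z_in = Z_0·(Z_L + jZ_0·tanβl)/(Z_0 + jZ_L·tanβl)
     = 75·(441 + j28.3)/(75 + j167)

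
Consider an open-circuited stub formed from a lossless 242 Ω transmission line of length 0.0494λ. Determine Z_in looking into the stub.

βl = 2π × 0.0494 = 17.8°
tan(βl) = 0.321
For an open-circuited stub, Z_in = −jZ_0·cot(βl) = −jZ_0/tan(βl)

Z_in ≈ −j754 Ω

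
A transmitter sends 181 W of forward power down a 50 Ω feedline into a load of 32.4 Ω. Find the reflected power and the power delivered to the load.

P_reflected ≈ 8.26 W; P_delivered ≈ 173 W

Γ = (32.4 − 50)/(32.4 + 50) = -0.214
|Γ|² = 0.0456
P_refl = |Γ|²·P_inc = 8.26 W, P_del = (1 − |Γ|²)·P_inc = 173 W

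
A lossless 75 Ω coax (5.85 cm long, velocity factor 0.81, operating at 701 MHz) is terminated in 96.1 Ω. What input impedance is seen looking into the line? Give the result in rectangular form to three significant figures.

λ = v/f = 0.81·c / 701 MHz = 0.347 m
βl = 2π·l/λ = 2π × 0.169 = 60.8°
tan(βl) = tan(60.8°) = 1.79
Z_in = Z_0·(Z_L + jZ_0·tanβl)/(Z_0 + jZ_L·tanβl)
     = 75·(96.1 + j134)/(75 + j172)

Z_in ≈ 64.6 − j13.8 Ω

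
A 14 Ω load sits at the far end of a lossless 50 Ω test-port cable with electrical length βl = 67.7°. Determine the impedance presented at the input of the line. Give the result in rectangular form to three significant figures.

Z_in ≈ 66.3 + j76.6 Ω

tan(βl) = tan(67.7°) = 2.44
Z_in = Z_0·(Z_L + jZ_0·tanβl)/(Z_0 + jZ_L·tanβl)
     = 50·(14 + j122)/(50 + j34.1)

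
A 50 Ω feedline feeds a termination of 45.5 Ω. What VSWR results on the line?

For a purely resistive load, VSWR = R_L/Z_0 or Z_0/R_L (whichever > 1) = 50/45.5

VSWR ≈ 1.1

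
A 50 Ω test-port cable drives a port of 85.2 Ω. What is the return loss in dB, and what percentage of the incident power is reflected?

RL ≈ 11.7 dB; 6.78% of incident power reflected

Γ = (85.2 − 50)/(85.2 + 50) = 0.26
RL = −20·log₁₀(0.26) = 11.7 dB
P_refl/P_inc = |Γ|² = 0.0678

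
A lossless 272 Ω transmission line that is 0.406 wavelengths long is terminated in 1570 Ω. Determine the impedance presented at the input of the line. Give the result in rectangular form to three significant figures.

Z_in ≈ 142 + j369 Ω

βl = 2π × 0.406 = 146°
tan(βl) = tan(146°) = -0.67
Z_in = Z_0·(Z_L + jZ_0·tanβl)/(Z_0 + jZ_L·tanβl)
     = 272·(1570 − j182)/(272 − j1050)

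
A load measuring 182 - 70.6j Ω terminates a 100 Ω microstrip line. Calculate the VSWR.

Γ = (Z_L − Z_0)/(Z_L + Z_0) = (82 − j70.6)/(282 − j70.6)
|Γ| = 108/291 = 0.372
VSWR = (1 + |Γ|)/(1 − |Γ|) = 1.37/0.628

VSWR ≈ 2.19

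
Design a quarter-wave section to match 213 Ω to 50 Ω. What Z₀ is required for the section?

Z_qwt ≈ 103 Ω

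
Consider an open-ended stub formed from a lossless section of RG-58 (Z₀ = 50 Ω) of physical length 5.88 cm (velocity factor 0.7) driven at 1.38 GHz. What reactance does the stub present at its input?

X_in ≈ 57.7 Ω (inductive)

λ = v/f = 0.7·c / 1.38 GHz = 0.152 m
βl = 2π·l/λ = 2π × 0.386 = 139°
tan(βl) = -0.866
For an open-ended stub, Z_in = −jZ_0·cot(βl) = −jZ_0/tan(βl)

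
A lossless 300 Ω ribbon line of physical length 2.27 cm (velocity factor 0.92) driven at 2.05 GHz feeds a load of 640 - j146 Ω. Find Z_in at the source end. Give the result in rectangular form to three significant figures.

λ = v/f = 0.92·c / 2.05 GHz = 0.135 m
βl = 2π·l/λ = 2π × 0.169 = 60.7°
tan(βl) = tan(60.7°) = 1.78
Z_in = Z_0·(Z_L + jZ_0·tanβl)/(Z_0 + jZ_L·tanβl)
     = 300·(640 + j389)/(560 + j1140)

Z_in ≈ 149 − j95.2 Ω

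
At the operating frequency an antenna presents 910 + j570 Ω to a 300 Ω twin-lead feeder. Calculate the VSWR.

VSWR ≈ 4.32

Γ = (Z_L − Z_0)/(Z_L + Z_0) = (610 + j570)/(1210 + j570)
|Γ| = 835/1340 = 0.624
VSWR = (1 + |Γ|)/(1 − |Γ|) = 1.62/0.376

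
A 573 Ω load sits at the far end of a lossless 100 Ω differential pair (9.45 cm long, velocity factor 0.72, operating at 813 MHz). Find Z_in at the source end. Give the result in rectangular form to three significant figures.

Z_in ≈ 27.6 + j74.5 Ω

λ = v/f = 0.72·c / 813 MHz = 0.266 m
βl = 2π·l/λ = 2π × 0.356 = 128°
tan(βl) = tan(128°) = -1.28
Z_in = Z_0·(Z_L + jZ_0·tanβl)/(Z_0 + jZ_L·tanβl)
     = 100·(573 − j128)/(100 − j732)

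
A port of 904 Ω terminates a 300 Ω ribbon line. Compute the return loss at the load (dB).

RL ≈ 5.99 dB

Γ = (904 − 300)/(904 + 300) = 0.502
RL = −20·log₁₀|Γ| = −20·log₁₀(0.502)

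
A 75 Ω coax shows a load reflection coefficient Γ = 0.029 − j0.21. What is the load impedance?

Z_L ≈ 72.6 − j31.9 Ω

Z_L = Z_0·(1 + Γ)/(1 − Γ) = 75·(1.03 − j0.21)/(0.971 + j0.21)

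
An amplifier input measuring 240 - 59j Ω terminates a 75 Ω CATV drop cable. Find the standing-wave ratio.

VSWR ≈ 3.41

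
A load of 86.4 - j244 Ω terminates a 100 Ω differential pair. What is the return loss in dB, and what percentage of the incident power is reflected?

RL ≈ 1.98 dB; 63.3% of incident power reflected

Γ = (-13.6 − j244)/(186.4 − j244), |Γ| = 0.796
RL = −20·log₁₀(0.796) = 1.98 dB
P_refl/P_inc = |Γ|² = 0.633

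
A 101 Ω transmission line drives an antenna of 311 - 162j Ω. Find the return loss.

Γ = (210 − j162)/(412 − j162), |Γ| = 0.599
RL = −20·log₁₀|Γ| = −20·log₁₀(0.599)

RL ≈ 4.45 dB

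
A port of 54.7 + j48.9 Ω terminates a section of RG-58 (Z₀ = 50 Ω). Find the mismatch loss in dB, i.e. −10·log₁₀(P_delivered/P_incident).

mismatch loss ≈ 0.866 dB

Γ = (4.7 + j48.9)/(104.7 + j48.9), |Γ| = 0.425
|Γ|² = 0.181, so P_del/P_inc = 1 − |Γ|² = 0.819
ML = −10·log₁₀(1 − |Γ|²)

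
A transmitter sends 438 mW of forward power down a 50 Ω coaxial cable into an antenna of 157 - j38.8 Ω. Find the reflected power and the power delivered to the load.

P_reflected ≈ 128 mW; P_delivered ≈ 310 mW

|Γ| = |(107 − j38.8)/(207 − j38.8)| = 0.54
|Γ|² = 0.292
P_refl = |Γ|²·P_inc = 128 mW, P_del = (1 − |Γ|²)·P_inc = 310 mW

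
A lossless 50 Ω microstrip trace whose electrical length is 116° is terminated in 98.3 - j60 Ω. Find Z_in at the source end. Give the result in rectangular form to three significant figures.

Z_in ≈ 27.8 + j34.5 Ω

tan(βl) = tan(116°) = -2.05
Z_in = Z_0·(Z_L + jZ_0·tanβl)/(Z_0 + jZ_L·tanβl)
     = 50·(98.3 − j163)/(-73 − j202)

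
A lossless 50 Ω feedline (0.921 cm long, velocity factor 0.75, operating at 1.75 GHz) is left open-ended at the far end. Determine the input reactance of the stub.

X_in ≈ -103 Ω (capacitive)

λ = v/f = 0.75·c / 1.75 GHz = 0.129 m
βl = 2π·l/λ = 2π × 0.0716 = 25.8°
tan(βl) = 0.483
For an open-ended stub, Z_in = −jZ_0·cot(βl) = −jZ_0/tan(βl)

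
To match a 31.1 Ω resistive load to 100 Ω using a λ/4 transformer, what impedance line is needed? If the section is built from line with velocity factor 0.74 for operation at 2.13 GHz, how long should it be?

Z_qwt ≈ 55.8 Ω; length ≈ 2.61 cm

Z_qwt = √(Z_0·R_L) = √(100 × 31.1) = √3110
λ = 0.74·c/f = 0.104 m, so l = λ/4 = 0.0261 m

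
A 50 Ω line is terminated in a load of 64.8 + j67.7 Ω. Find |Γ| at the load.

Γ = (Z_L − Z_0)/(Z_L + Z_0) = (14.8 + j67.7)/(114.8 + j67.7)
|Γ| = 69.3/133

|Γ| ≈ 0.52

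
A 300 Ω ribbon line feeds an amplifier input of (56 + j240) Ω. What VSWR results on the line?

Γ = (Z_L − Z_0)/(Z_L + Z_0) = (-244 + j240)/(356 + j240)
|Γ| = 342/429 = 0.797
VSWR = (1 + |Γ|)/(1 − |Γ|) = 1.8/0.203

VSWR ≈ 8.86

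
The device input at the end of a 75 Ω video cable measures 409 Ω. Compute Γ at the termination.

Γ = 0.69

Γ = (Z_L − Z_0)/(Z_L + Z_0) = (409 − 75)/(409 + 75) = 334/484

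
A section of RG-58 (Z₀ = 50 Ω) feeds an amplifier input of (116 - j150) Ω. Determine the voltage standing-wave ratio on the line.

VSWR ≈ 6.48

Γ = (Z_L − Z_0)/(Z_L + Z_0) = (66 − j150)/(166 − j150)
|Γ| = 164/224 = 0.732
VSWR = (1 + |Γ|)/(1 − |Γ|) = 1.73/0.268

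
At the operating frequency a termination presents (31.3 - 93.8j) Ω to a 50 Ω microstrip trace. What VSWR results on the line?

VSWR ≈ 7.72

Γ = (Z_L − Z_0)/(Z_L + Z_0) = (-18.7 − j93.8)/(81.3 − j93.8)
|Γ| = 95.6/124 = 0.771
VSWR = (1 + |Γ|)/(1 − |Γ|) = 1.77/0.229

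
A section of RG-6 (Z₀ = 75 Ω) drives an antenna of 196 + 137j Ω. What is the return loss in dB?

RL ≈ 4.41 dB

Γ = (121 + j137)/(271 + j137), |Γ| = 0.602
RL = −20·log₁₀|Γ| = −20·log₁₀(0.602)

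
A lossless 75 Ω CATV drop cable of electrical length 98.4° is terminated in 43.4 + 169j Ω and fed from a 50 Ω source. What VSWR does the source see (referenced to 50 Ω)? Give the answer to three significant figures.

tan(βl) = -6.77
Z_in = Z_0·(Z_L + jZ_0·tanβl)/(Z_0 + jZ_L·tanβl) = 7.27 − j19.1 Ω
Γ_s = (Z_in − Z_s)/(Z_in + Z_s) = (-42.7 − j19.1)/(57.3 − j19.1), |Γ_s| = 0.775
VSWR = (1 + |Γ_s|)/(1 − |Γ_s|)

VSWR ≈ 7.9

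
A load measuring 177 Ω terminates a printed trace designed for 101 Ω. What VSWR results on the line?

Γ = (177 − 101)/(177 + 101) = 0.273
VSWR = (1 + 0.273)/(1 − 0.273)

VSWR ≈ 1.75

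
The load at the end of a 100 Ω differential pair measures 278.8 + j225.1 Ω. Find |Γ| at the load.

|Γ| ≈ 0.652

Γ = (Z_L − Z_0)/(Z_L + Z_0) = (178.8 + j225.1)/(378.8 + j225.1)
|Γ| = 287/441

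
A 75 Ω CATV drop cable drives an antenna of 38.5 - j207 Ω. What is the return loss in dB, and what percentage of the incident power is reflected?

RL ≈ 1.01 dB; 79.3% of incident power reflected

Γ = (-36.5 − j207)/(113.5 − j207), |Γ| = 0.89
RL = −20·log₁₀(0.89) = 1.01 dB
P_refl/P_inc = |Γ|² = 0.793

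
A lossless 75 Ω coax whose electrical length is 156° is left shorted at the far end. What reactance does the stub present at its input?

X_in ≈ -33.4 Ω (capacitive)

tan(βl) = -0.445
For a shorted stub, Z_in = jZ_0·tan(βl)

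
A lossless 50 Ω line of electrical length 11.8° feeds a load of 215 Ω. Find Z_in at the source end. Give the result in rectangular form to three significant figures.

Z_in ≈ 124 − j101 Ω

tan(βl) = tan(11.8°) = 0.209
Z_in = Z_0·(Z_L + jZ_0·tanβl)/(Z_0 + jZ_L·tanβl)
     = 50·(215 + j10.4)/(50 + j44.9)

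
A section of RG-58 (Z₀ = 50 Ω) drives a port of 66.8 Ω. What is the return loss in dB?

Γ = (66.8 − 50)/(66.8 + 50) = 0.144
RL = −20·log₁₀|Γ| = −20·log₁₀(0.144)

RL ≈ 16.8 dB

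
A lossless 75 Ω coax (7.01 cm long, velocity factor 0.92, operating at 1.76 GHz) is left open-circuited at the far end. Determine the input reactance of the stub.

λ = v/f = 0.92·c / 1.76 GHz = 0.157 m
βl = 2π·l/λ = 2π × 0.447 = 161°
tan(βl) = -0.346
For an open-circuited stub, Z_in = −jZ_0·cot(βl) = −jZ_0/tan(βl)

X_in ≈ 217 Ω (inductive)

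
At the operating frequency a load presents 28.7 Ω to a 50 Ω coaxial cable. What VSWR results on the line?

VSWR ≈ 1.74

Γ = (28.7 − 50)/(28.7 + 50) = -0.271
VSWR = (1 + 0.271)/(1 − 0.271)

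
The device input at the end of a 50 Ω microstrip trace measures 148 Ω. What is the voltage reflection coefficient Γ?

Γ = 0.495

Γ = (Z_L − Z_0)/(Z_L + Z_0) = (148 − 50)/(148 + 50) = 98/198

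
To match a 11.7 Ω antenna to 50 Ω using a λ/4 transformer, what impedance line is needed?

Z_qwt ≈ 24.2 Ω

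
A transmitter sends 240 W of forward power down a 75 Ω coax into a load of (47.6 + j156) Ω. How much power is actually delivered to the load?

P_delivered ≈ 87.1 W

|Γ| = |(-27.4 + j156)/(122.6 + j156)| = 0.798
|Γ|² = 0.637
P_refl = |Γ|²·P_inc = 153 W, P_del = (1 − |Γ|²)·P_inc = 87.1 W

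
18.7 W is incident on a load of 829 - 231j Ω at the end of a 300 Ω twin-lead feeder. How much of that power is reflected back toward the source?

|Γ| = |(529 − j231)/(1129 − j231)| = 0.501
|Γ|² = 0.251
P_refl = |Γ|²·P_inc = 4.69 W, P_del = (1 − |Γ|²)·P_inc = 14 W

P_reflected ≈ 4.69 W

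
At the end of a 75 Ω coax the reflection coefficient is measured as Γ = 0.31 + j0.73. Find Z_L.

Z_L ≈ 27.6 + j109 Ω

Z_L = Z_0·(1 + Γ)/(1 − Γ) = 75·(1.31 + j0.73)/(0.69 − j0.73)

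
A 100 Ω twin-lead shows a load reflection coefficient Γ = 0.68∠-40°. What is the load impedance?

Z_L = Z_0·(1 + Γ)/(1 − Γ) = 100·(1.52 − j0.437)/(0.479 + j0.437)

Z_L ≈ 128 − j208 Ω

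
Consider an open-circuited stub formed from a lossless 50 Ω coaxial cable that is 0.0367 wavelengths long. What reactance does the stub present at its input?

βl = 2π × 0.0367 = 13.2°
tan(βl) = 0.235
For an open-circuited stub, Z_in = −jZ_0·cot(βl) = −jZ_0/tan(βl)

X_in ≈ -213 Ω (capacitive)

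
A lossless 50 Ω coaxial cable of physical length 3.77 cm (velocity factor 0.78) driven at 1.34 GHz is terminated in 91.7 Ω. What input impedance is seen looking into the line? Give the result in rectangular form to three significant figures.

λ = v/f = 0.78·c / 1.34 GHz = 0.175 m
βl = 2π·l/λ = 2π × 0.216 = 77.7°
tan(βl) = tan(77.7°) = 4.59
Z_in = Z_0·(Z_L + jZ_0·tanβl)/(Z_0 + jZ_L·tanβl)
     = 50·(91.7 + j230)/(50 + j421)

Z_in ≈ 28.2 − j7.54 Ω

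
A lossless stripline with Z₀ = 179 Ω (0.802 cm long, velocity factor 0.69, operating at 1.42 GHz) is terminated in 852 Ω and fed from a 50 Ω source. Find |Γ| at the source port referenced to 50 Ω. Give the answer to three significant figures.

λ = v/f = 0.69·c / 1.42 GHz = 0.146 m
βl = 2π·l/λ = 2π × 0.055 = 19.8°
tan(βl) = 0.36
Z_in = Z_0·(Z_L + jZ_0·tanβl)/(Z_0 + jZ_L·tanβl) = 244 − j354 Ω
Γ_s = (Z_in − Z_s)/(Z_in + Z_s) = (194 − j354)/(294 − j354), |Γ_s| = 0.877

|Γ| ≈ 0.877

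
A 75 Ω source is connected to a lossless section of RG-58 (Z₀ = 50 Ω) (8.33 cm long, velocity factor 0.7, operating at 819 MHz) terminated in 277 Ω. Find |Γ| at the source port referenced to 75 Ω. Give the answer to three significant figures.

λ = v/f = 0.7·c / 819 MHz = 0.256 m
βl = 2π·l/λ = 2π × 0.325 = 117°
tan(βl) = -1.97
Z_in = Z_0·(Z_L + jZ_0·tanβl)/(Z_0 + jZ_L·tanβl) = 11.3 + j24.4 Ω
Γ_s = (Z_in − Z_s)/(Z_in + Z_s) = (-63.7 + j24.4)/(86.3 + j24.4), |Γ_s| = 0.761

|Γ| ≈ 0.761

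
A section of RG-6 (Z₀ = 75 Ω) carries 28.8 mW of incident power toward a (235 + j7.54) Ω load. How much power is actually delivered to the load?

P_delivered ≈ 21.1 mW

|Γ| = |(160 + j7.54)/(310 + j7.54)| = 0.517
|Γ|² = 0.267
P_refl = |Γ|²·P_inc = 7.68 mW, P_del = (1 − |Γ|²)·P_inc = 21.1 mW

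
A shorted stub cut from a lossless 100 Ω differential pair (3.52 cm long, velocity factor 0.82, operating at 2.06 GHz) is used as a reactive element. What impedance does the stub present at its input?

Z_in ≈ −j346 Ω

λ = v/f = 0.82·c / 2.06 GHz = 0.119 m
βl = 2π·l/λ = 2π × 0.295 = 106°
tan(βl) = -3.46
For a shorted stub, Z_in = jZ_0·tan(βl)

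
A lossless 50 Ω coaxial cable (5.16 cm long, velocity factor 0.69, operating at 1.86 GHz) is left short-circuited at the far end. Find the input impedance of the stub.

Z_in ≈ −j11.6 Ω

λ = v/f = 0.69·c / 1.86 GHz = 0.111 m
βl = 2π·l/λ = 2π × 0.464 = 167°
tan(βl) = -0.232
For a short-circuited stub, Z_in = jZ_0·tan(βl)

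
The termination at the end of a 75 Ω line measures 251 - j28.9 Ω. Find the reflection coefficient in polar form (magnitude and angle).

Γ = (Z_L − Z_0)/(Z_L + Z_0) = (176 − j28.9)/(326 − j28.9)
|Γ| = 178/327 = 0.545

Γ ≈ 0.545 ∠ -4.26°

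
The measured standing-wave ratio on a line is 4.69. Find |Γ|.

|Γ| ≈ 0.649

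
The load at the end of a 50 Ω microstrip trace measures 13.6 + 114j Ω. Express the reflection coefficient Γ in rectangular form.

Γ ≈ 0.627 + j0.669

Γ = (Z_L − Z_0)/(Z_L + Z_0) = (-36.4 + j114)/(63.6 + j114)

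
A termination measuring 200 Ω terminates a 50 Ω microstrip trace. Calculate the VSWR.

VSWR ≈ 4

Γ = (200 − 50)/(200 + 50) = 0.6
VSWR = (1 + 0.6)/(1 − 0.6)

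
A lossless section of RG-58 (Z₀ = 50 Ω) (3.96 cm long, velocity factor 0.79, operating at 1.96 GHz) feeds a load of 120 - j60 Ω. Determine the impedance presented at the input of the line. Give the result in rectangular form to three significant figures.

λ = v/f = 0.79·c / 1.96 GHz = 0.121 m
βl = 2π·l/λ = 2π × 0.327 = 118°
tan(βl) = tan(118°) = -1.89
Z_in = Z_0·(Z_L + jZ_0·tanβl)/(Z_0 + jZ_L·tanβl)
     = 50·(120 − j154)/(-63.3 − j227)

Z_in ≈ 24.7 + j33.4 Ω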